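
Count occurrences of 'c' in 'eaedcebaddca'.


Scanning 'eaedcebaddca' for 'c':
  Position 4: 'c' -> MATCH (count: 1)
  Position 10: 'c' -> MATCH (count: 2)
Total occurrences of 'c': 2

2


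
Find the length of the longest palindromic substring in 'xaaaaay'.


Scanning 'xaaaaay' for palindromic substrings.
Substring at positions 1-5: 'aaaaa'.
Check: reverse('aaaaa') = 'aaaaa' -> palindrome confirmed.
Neighbouring characters ('x' / 'y') break symmetry, so it cannot extend further.
No longer palindromic substring exists; longest length = 5

5


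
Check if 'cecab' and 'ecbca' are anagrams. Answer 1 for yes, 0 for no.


Sort characters of 'cecab': 'abcce'
Sort characters of 'ecbca': 'abcce'
Sorted forms match -> they ARE anagrams
Result: 1

1


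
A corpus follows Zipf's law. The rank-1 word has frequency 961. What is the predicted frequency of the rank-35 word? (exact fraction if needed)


Zipf's law: freq(rank) = f1 / rank
f1 = 961, rank = 35
freq = 961 / 35
GCD(961, 35) = 1
Simplified: 961/35

961/35


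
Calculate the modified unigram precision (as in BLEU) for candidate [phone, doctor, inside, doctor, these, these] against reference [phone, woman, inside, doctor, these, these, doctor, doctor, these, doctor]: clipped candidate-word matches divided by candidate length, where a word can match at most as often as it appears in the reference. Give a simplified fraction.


Reference word counts: {'doctor': 4, 'inside': 1, 'phone': 1, 'these': 3, 'woman': 1}
Checking each candidate word (with clipping):
  'phone' -> in reference (ref count 1, used 1/1) -> match (matches: 1)
  'doctor' -> in reference (ref count 4, used 1/4) -> match (matches: 2)
  'inside' -> in reference (ref count 1, used 1/1) -> match (matches: 3)
  'doctor' -> in reference (ref count 4, used 2/4) -> match (matches: 4)
  'these' -> in reference (ref count 3, used 1/3) -> match (matches: 5)
  'these' -> in reference (ref count 3, used 2/3) -> match (matches: 6)
Clipped matches: 6, Candidate length: 6
Precision = 6/6 = 1

1


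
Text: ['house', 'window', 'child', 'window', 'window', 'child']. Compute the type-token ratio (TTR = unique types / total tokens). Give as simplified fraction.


Tokens: 6
Unique types: ('child', 'house', 'window') = 3
TTR = 3/6
Simplify: divide both by 3 -> 1/2
TTR = 1/2

1/2


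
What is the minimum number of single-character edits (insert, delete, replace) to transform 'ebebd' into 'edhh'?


Building DP table for s1='ebebd' (len 5) and s2='edhh' (len 4):
       e  d  h  h
    0  1  2  3  4
  e 1  0  1  2  3
  b 2  1  1  2  3
  e 3  2  2  2  3
  b 4  3  3  3  3
  d 5  4  3  4  4
Edit distance = dp[5][4] = 4

4


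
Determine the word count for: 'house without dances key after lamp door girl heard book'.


Counting words by splitting on spaces:
  Word 1: 'house'
  Word 2: 'without'
  Word 3: 'dances'
  Word 4: 'key'
  Word 5: 'after'
  Word 6: 'lamp'
  Word 7: 'door'
  Word 8: 'girl'
  Word 9: 'heard'
  Word 10: 'book'
Total words: 10

10


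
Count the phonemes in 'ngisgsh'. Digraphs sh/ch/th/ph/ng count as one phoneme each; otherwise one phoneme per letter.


Parsing 'ngisgsh' greedily, digraphs first:
  'ng' -> digraph (1 consonant phoneme) (phonemes so far: 1)
  'i' -> vowel phoneme (phonemes so far: 2)
  's' -> consonant phoneme (phonemes so far: 3)
  'g' -> consonant phoneme (phonemes so far: 4)
  'sh' -> digraph (1 consonant phoneme) (phonemes so far: 5)
Total phonemes: 5

5


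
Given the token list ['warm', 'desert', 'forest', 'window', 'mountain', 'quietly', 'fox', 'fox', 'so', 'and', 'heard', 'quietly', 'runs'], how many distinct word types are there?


Listing all tokens and tracking unique types:
  Token 1: 'warm' -> NEW (unique so far: 1)
  Token 2: 'desert' -> NEW (unique so far: 2)
  Token 3: 'forest' -> NEW (unique so far: 3)
  Token 4: 'window' -> NEW (unique so far: 4)
  Token 5: 'mountain' -> NEW (unique so far: 5)
  Token 6: 'quietly' -> NEW (unique so far: 6)
  Token 7: 'fox' -> NEW (unique so far: 7)
  Token 8: 'fox' -> duplicate (unique so far: 7)
  Token 9: 'so' -> NEW (unique so far: 8)
  Token 10: 'and' -> NEW (unique so far: 9)
  Token 11: 'heard' -> NEW (unique so far: 10)
  Token 12: 'quietly' -> duplicate (unique so far: 10)
  Token 13: 'runs' -> NEW (unique so far: 11)
Unique types: ('and', 'desert', 'forest', 'fox', 'heard', 'mountain', 'quietly', 'runs', 'so', 'warm', 'window')
Vocabulary size: 11

11


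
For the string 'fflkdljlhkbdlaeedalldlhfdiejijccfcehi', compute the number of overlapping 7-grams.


String 'fflkdljlhkbdlaeedalldlhfdiejijccfcehi' has length L = 37.
Number of overlapping n-grams = L - n + 1
Substituting: 37 - 7 + 1 = 31

31


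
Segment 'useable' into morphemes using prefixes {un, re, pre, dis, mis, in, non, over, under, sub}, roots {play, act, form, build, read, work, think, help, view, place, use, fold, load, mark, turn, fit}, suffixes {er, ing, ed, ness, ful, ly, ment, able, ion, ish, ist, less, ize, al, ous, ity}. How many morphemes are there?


Segmenting 'useable' against the inventory:
  'use' -> root (morpheme 1)
  'able' -> suffix (morpheme 2)
Total morphemes: 2

2


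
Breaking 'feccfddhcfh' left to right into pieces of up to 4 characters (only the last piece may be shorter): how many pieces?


'feccfddhcfh' has 11 characters.
Chunking with max size 4:
  Chunk 1: 'fecc' (positions 0-3)
  Chunk 2: 'fddh' (positions 4-7)
  Chunk 3: 'cfh' (positions 8-10)
Total chunks: ceil(11 / 4) = 3

3


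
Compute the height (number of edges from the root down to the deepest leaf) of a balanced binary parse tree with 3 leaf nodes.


In a balanced binary tree with n leaves the deepest leaf is ceil(log2(n)) edges below the root.
log2(3) = 1.5850
ceil(1.5850) = 2
height (edges) = 2

2


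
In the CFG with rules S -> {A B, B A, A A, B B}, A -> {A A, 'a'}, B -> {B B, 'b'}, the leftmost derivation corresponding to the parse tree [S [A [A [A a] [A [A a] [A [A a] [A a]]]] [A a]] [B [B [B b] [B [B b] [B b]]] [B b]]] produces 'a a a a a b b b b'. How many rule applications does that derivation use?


Every bracketed nonterminal node [X ...] in the tree is produced by exactly one rule application.
Reading the tree off as a leftmost derivation:
  Step 1: S  =>  A B   (applied S -> A B)
  Step 2: A B  =>  A A B   (applied A -> A A)
  Step 3: A A B  =>  A A A B   (applied A -> A A)
  Step 4: A A A B  =>  a A A B   (applied A -> a)
  Step 5: a A A B  =>  a A A A B   (applied A -> A A)
  Step 6: a A A A B  =>  a a A A B   (applied A -> a)
  Step 7: a a A A B  =>  a a A A A B   (applied A -> A A)
  Step 8: a a A A A B  =>  a a a A A B   (applied A -> a)
  Step 9: a a a A A B  =>  a a a a A B   (applied A -> a)
  Step 10: a a a a A B  =>  a a a a a B   (applied A -> a)
  Step 11: a a a a a B  =>  a a a a a B B   (applied B -> B B)
  Step 12: a a a a a B B  =>  a a a a a B B B   (applied B -> B B)
  Step 13: a a a a a B B B  =>  a a a a a b B B   (applied B -> b)
  Step 14: a a a a a b B B  =>  a a a a a b B B B   (applied B -> B B)
  Step 15: a a a a a b B B B  =>  a a a a a b b B B   (applied B -> b)
  Step 16: a a a a a b b B B  =>  a a a a a b b b B   (applied B -> b)
  Step 17: a a a a a b b b B  =>  a a a a a b b b b   (applied B -> b)
Final yield: a a a a a b b b b
Total rewrite steps: 17

17


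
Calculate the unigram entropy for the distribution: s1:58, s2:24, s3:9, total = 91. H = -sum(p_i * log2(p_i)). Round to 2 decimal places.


Computing entropy H = -sum(p_i * log2(p_i)):
  s1: p = 58/91 = 0.6374, -p*log2(p) = 0.4142
  s2: p = 24/91 = 0.2637, -p*log2(p) = 0.5071
  s3: p = 9/91 = 0.0989, -p*log2(p) = 0.3301
H = sum of terms = 1.2514
Rounded to 2 decimals: 1.25

1.25


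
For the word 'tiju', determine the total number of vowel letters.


Scanning each character of 'tiju':
  Position 1: 't' -> consonant (running count: 0)
  Position 2: 'i' -> vowel (running count: 1)
  Position 3: 'j' -> consonant (running count: 1)
  Position 4: 'u' -> vowel (running count: 2)
Total vowels: 2

2


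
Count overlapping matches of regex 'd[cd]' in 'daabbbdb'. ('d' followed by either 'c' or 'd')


Pattern: d[cd] means 'd' followed by either 'c' or 'd'.
Scanning 'daabbbdb' position-by-position:
  Pos 0: window 'da' -> no
  Pos 1: window 'aa' -> no
  Pos 2: window 'ab' -> no
  Pos 3: window 'bb' -> no
  Pos 4: window 'bb' -> no
  Pos 5: window 'bd' -> no
  Pos 6: window 'db' -> no
  Pos 7: window 'b' -> no
Total matches: 0

0


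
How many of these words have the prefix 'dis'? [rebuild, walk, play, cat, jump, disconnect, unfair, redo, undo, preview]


Checking each word for prefix 'dis':
  'rebuild' -> no (count: 0)
  'walk' -> no (count: 0)
  'play' -> no (count: 0)
  'cat' -> no (count: 0)
  'jump' -> no (count: 0)
  'disconnect' -> YES, starts with 'dis' (count: 1)
  'unfair' -> no (count: 1)
  'redo' -> no (count: 1)
  'undo' -> no (count: 1)
  'preview' -> no (count: 1)
Total with prefix 'dis': 1

1


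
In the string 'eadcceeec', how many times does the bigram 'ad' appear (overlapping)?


Scanning 'eadcceeec' for bigram 'ad':
  Position 0: 'ea' -> no
  Position 1: 'ad' -> MATCH
  Position 2: 'dc' -> no
  Position 3: 'cc' -> no
  Position 4: 'ce' -> no
  Position 5: 'ee' -> no
  Position 6: 'ee' -> no
  Position 7: 'ec' -> no
Total matches: 1

1


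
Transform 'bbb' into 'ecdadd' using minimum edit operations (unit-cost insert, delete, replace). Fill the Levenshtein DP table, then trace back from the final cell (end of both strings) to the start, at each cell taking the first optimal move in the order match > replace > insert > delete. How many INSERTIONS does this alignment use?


Edit distance = 6. Backtracking from cell (3, 6) with preference match > replace > insert > delete,
then listing the resulting alignment 'bbb' -> 'ecdadd' left to right:
  Step 1: insert 'e' [insertion #1]
  Step 2: insert 'c' [insertion #2]
  Step 3: insert 'd' [insertion #3]
  Step 4: replace b->a
  Step 5: replace b->d
  Step 6: replace b->d
Total insertions: 3

3


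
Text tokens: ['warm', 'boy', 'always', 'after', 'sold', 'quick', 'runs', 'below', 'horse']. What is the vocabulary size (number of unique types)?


Listing all tokens and tracking unique types:
  Token 1: 'warm' -> NEW (unique so far: 1)
  Token 2: 'boy' -> NEW (unique so far: 2)
  Token 3: 'always' -> NEW (unique so far: 3)
  Token 4: 'after' -> NEW (unique so far: 4)
  Token 5: 'sold' -> NEW (unique so far: 5)
  Token 6: 'quick' -> NEW (unique so far: 6)
  Token 7: 'runs' -> NEW (unique so far: 7)
  Token 8: 'below' -> NEW (unique so far: 8)
  Token 9: 'horse' -> NEW (unique so far: 9)
Unique types: ('after', 'always', 'below', 'boy', 'horse', 'quick', 'runs', 'sold', 'warm')
Vocabulary size: 9

9


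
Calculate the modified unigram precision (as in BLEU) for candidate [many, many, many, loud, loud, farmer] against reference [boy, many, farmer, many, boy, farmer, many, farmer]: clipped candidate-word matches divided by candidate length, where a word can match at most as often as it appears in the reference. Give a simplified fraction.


Reference word counts: {'boy': 2, 'farmer': 3, 'many': 3}
Checking each candidate word (with clipping):
  'many' -> in reference (ref count 3, used 1/3) -> match (matches: 1)
  'many' -> in reference (ref count 3, used 2/3) -> match (matches: 2)
  'many' -> in reference (ref count 3, used 3/3) -> match (matches: 3)
  'loud' -> not in reference -> no match (matches: 3)
  'loud' -> not in reference -> no match (matches: 3)
  'farmer' -> in reference (ref count 3, used 1/3) -> match (matches: 4)
Clipped matches: 4, Candidate length: 6
Precision = 4/6 = 2/3

2/3


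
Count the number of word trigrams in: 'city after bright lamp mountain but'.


Word trigrams from [6] words:
  Trigram 1: (city after bright)
  Trigram 2: (after bright lamp)
  Trigram 3: (bright lamp mountain)
  Trigram 4: (lamp mountain but)
Total word trigrams: 6 - 2 = 4

4


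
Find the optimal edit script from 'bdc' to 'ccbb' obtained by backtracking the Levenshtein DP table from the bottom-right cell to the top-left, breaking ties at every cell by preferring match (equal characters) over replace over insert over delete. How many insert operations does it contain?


Edit distance = 4. Backtracking from cell (3, 4) with preference match > replace > insert > delete,
then listing the resulting alignment 'bdc' -> 'ccbb' left to right:
  Step 1: insert 'c' [insertion #1]
  Step 2: replace b->c
  Step 3: replace d->b
  Step 4: replace c->b
Total insertions: 1

1


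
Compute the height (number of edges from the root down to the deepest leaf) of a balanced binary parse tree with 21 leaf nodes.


In a balanced binary tree with n leaves the deepest leaf is ceil(log2(n)) edges below the root.
log2(21) = 4.3923
ceil(4.3923) = 5
height (edges) = 5

5


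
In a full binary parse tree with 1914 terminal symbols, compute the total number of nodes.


Leaf nodes (terminals): 1914
Internal nodes = n - 1 = 1914 - 1 = 1913
Total = leaves + internal = 1914 + 1913 = 3827

3827


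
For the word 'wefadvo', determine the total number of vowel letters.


Scanning each character of 'wefadvo':
  Position 1: 'w' -> consonant (running count: 0)
  Position 2: 'e' -> vowel (running count: 1)
  Position 3: 'f' -> consonant (running count: 1)
  Position 4: 'a' -> vowel (running count: 2)
  Position 5: 'd' -> consonant (running count: 2)
  Position 6: 'v' -> consonant (running count: 2)
  Position 7: 'o' -> vowel (running count: 3)
Total vowels: 3

3


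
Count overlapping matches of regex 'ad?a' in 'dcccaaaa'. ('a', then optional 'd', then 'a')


Pattern: ad?a means 'a', then optional 'd', then 'a'.
Scanning 'dcccaaaa' position-by-position:
  Pos 0: window 'dcc' -> no
  Pos 1: window 'ccc' -> no
  Pos 2: window 'cca' -> no
  Pos 3: window 'caa' -> no
  Pos 4: window 'aaa' -> MATCH
  Pos 5: window 'aaa' -> MATCH
  Pos 6: window 'aa' -> MATCH
  Pos 7: window 'a' -> no
Total matches: 3

3


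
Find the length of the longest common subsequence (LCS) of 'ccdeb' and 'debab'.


DP table for LCS of 'ccdeb' and 'debab':
       d  e  b  a  b
    0  0  0  0  0  0
  c 0  0  0  0  0  0
  c 0  0  0  0  0  0
  d 0  1  1  1  1  1
  e 0  1  2  2  2  2
  b 0  1  2  3  3  3
LCS: 'deb'
LCS length = 3

3


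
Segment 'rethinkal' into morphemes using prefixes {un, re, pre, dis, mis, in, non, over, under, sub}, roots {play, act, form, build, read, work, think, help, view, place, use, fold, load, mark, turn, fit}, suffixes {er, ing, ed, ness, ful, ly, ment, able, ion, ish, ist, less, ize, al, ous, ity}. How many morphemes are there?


Segmenting 'rethinkal' against the inventory:
  're' -> prefix (morpheme 1)
  'think' -> root (morpheme 2)
  'al' -> suffix (morpheme 3)
Total morphemes: 3

3


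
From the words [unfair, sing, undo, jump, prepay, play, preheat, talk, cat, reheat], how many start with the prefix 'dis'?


Checking each word for prefix 'dis':
  'unfair' -> no (count: 0)
  'sing' -> no (count: 0)
  'undo' -> no (count: 0)
  'jump' -> no (count: 0)
  'prepay' -> no (count: 0)
  'play' -> no (count: 0)
  'preheat' -> no (count: 0)
  'talk' -> no (count: 0)
  'cat' -> no (count: 0)
  'reheat' -> no (count: 0)
Total with prefix 'dis': 0

0


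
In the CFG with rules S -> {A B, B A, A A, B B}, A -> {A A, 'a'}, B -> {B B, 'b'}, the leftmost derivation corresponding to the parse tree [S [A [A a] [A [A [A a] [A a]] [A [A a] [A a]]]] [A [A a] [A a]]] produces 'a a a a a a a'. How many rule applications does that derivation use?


Every bracketed nonterminal node [X ...] in the tree is produced by exactly one rule application.
Reading the tree off as a leftmost derivation:
  Step 1: S  =>  A A   (applied S -> A A)
  Step 2: A A  =>  A A A   (applied A -> A A)
  Step 3: A A A  =>  a A A   (applied A -> a)
  Step 4: a A A  =>  a A A A   (applied A -> A A)
  Step 5: a A A A  =>  a A A A A   (applied A -> A A)
  Step 6: a A A A A  =>  a a A A A   (applied A -> a)
  Step 7: a a A A A  =>  a a a A A   (applied A -> a)
  Step 8: a a a A A  =>  a a a A A A   (applied A -> A A)
  Step 9: a a a A A A  =>  a a a a A A   (applied A -> a)
  Step 10: a a a a A A  =>  a a a a a A   (applied A -> a)
  Step 11: a a a a a A  =>  a a a a a A A   (applied A -> A A)
  Step 12: a a a a a A A  =>  a a a a a a A   (applied A -> a)
  Step 13: a a a a a a A  =>  a a a a a a a   (applied A -> a)
Final yield: a a a a a a a
Total rewrite steps: 13

13


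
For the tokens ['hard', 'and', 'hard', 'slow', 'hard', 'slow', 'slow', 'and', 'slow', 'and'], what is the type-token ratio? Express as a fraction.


Tokens: 10
Unique types: ('and', 'hard', 'slow') = 3
TTR = 3/10
Already in lowest terms.

3/10


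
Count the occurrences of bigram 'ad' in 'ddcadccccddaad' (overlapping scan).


Scanning 'ddcadccccddaad' for bigram 'ad':
  Position 0: 'dd' -> no
  Position 1: 'dc' -> no
  Position 2: 'ca' -> no
  Position 3: 'ad' -> MATCH
  Position 4: 'dc' -> no
  Position 5: 'cc' -> no
  Position 6: 'cc' -> no
  Position 7: 'cc' -> no
  Position 8: 'cd' -> no
  Position 9: 'dd' -> no
  Position 10: 'da' -> no
  Position 11: 'aa' -> no
  Position 12: 'ad' -> MATCH
Total matches: 2

2


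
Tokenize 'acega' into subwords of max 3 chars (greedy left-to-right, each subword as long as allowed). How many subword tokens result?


'acega' has 5 characters.
Chunking with max size 3:
  Chunk 1: 'ace' (positions 0-2)
  Chunk 2: 'ga' (positions 3-4)
Total chunks: ceil(5 / 3) = 2

2


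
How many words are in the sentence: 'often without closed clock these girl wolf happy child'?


Counting words by splitting on spaces:
  Word 1: 'often'
  Word 2: 'without'
  Word 3: 'closed'
  Word 4: 'clock'
  Word 5: 'these'
  Word 6: 'girl'
  Word 7: 'wolf'
  Word 8: 'happy'
  Word 9: 'child'
Total words: 9

9


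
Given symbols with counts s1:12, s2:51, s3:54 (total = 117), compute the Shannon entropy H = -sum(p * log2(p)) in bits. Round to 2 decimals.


Computing entropy H = -sum(p_i * log2(p_i)):
  s1: p = 12/117 = 0.1026, -p*log2(p) = 0.3370
  s2: p = 51/117 = 0.4359, -p*log2(p) = 0.5222
  s3: p = 54/117 = 0.4615, -p*log2(p) = 0.5148
H = sum of terms = 1.3740
Rounded to 2 decimals: 1.37

1.37


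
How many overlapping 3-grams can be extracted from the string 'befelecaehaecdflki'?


String 'befelecaehaecdflki' has length L = 18.
Number of overlapping n-grams = L - n + 1
Substituting: 18 - 3 + 1 = 16

16


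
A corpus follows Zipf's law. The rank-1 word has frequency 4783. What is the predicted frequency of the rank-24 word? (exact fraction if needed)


Zipf's law: freq(rank) = f1 / rank
f1 = 4783, rank = 24
freq = 4783 / 24
GCD(4783, 24) = 1
Simplified: 4783/24

4783/24


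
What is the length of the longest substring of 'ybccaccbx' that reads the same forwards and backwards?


Scanning 'ybccaccbx' for palindromic substrings.
Substring at positions 1-7: 'bccaccb'.
Check: reverse('bccaccb') = 'bccaccb' -> palindrome confirmed.
Neighbouring characters ('y' / 'x') break symmetry, so it cannot extend further.
No longer palindromic substring exists; longest length = 7

7


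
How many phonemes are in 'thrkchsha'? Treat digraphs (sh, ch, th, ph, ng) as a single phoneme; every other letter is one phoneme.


Parsing 'thrkchsha' greedily, digraphs first:
  'th' -> digraph (1 consonant phoneme) (phonemes so far: 1)
  'r' -> consonant phoneme (phonemes so far: 2)
  'k' -> consonant phoneme (phonemes so far: 3)
  'ch' -> digraph (1 consonant phoneme) (phonemes so far: 4)
  'sh' -> digraph (1 consonant phoneme) (phonemes so far: 5)
  'a' -> vowel phoneme (phonemes so far: 6)
Total phonemes: 6

6


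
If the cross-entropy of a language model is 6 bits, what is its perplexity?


Perplexity formula: PP = 2^H
H = 6
PP = 2^6
Steps: 2^1 = 2, 2^2 = 4, 2^3 = 8, 2^4 = 16, 2^5 = 32, 2^6 = 64
PP = 64

64


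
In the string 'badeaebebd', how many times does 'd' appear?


Scanning 'badeaebebd' for 'd':
  Position 2: 'd' -> MATCH (count: 1)
  Position 9: 'd' -> MATCH (count: 2)
Total occurrences of 'd': 2

2


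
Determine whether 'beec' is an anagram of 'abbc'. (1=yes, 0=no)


Sort characters of 'beec': 'bcee'
Sort characters of 'abbc': 'abbc'
Sorted forms differ -> they are NOT anagrams
Result: 0

0


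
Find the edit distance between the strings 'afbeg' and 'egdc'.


Building DP table for s1='afbeg' (len 5) and s2='egdc' (len 4):
       e  g  d  c
    0  1  2  3  4
  a 1  1  2  3  4
  f 2  2  2  3  4
  b 3  3  3  3  4
  e 4  3  4  4  4
  g 5  4  3  4  5
Edit distance = dp[5][4] = 5

5


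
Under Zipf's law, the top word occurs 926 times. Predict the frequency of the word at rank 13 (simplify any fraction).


Zipf's law: freq(rank) = f1 / rank
f1 = 926, rank = 13
freq = 926 / 13
GCD(926, 13) = 1
Simplified: 926/13

926/13


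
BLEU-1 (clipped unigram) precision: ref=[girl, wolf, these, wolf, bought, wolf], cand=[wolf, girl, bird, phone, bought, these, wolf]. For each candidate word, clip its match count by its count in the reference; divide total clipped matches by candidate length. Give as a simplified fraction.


Reference word counts: {'bought': 1, 'girl': 1, 'these': 1, 'wolf': 3}
Checking each candidate word (with clipping):
  'wolf' -> in reference (ref count 3, used 1/3) -> match (matches: 1)
  'girl' -> in reference (ref count 1, used 1/1) -> match (matches: 2)
  'bird' -> not in reference -> no match (matches: 2)
  'phone' -> not in reference -> no match (matches: 2)
  'bought' -> in reference (ref count 1, used 1/1) -> match (matches: 3)
  'these' -> in reference (ref count 1, used 1/1) -> match (matches: 4)
  'wolf' -> in reference (ref count 3, used 2/3) -> match (matches: 5)
Clipped matches: 5, Candidate length: 7
Precision = 5/7

5/7


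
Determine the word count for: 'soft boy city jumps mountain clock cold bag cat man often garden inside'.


Counting words by splitting on spaces:
  Word 1: 'soft'
  Word 2: 'boy'
  Word 3: 'city'
  Word 4: 'jumps'
  Word 5: 'mountain'
  Word 6: 'clock'
  Word 7: 'cold'
  Word 8: 'bag'
  Word 9: 'cat'
  Word 10: 'man'
  Word 11: 'often'
  Word 12: 'garden'
  Word 13: 'inside'
Total words: 13

13


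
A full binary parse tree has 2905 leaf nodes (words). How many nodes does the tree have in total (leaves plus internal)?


Leaf nodes (terminals): 2905
Internal nodes = n - 1 = 2905 - 1 = 2904
Total = leaves + internal = 2905 + 2904 = 5809

5809


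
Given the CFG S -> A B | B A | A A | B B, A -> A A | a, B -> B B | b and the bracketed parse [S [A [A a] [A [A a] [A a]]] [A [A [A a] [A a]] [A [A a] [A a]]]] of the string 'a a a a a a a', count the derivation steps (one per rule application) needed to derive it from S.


Every bracketed nonterminal node [X ...] in the tree is produced by exactly one rule application.
Reading the tree off as a leftmost derivation:
  Step 1: S  =>  A A   (applied S -> A A)
  Step 2: A A  =>  A A A   (applied A -> A A)
  Step 3: A A A  =>  a A A   (applied A -> a)
  Step 4: a A A  =>  a A A A   (applied A -> A A)
  Step 5: a A A A  =>  a a A A   (applied A -> a)
  Step 6: a a A A  =>  a a a A   (applied A -> a)
  Step 7: a a a A  =>  a a a A A   (applied A -> A A)
  Step 8: a a a A A  =>  a a a A A A   (applied A -> A A)
  Step 9: a a a A A A  =>  a a a a A A   (applied A -> a)
  Step 10: a a a a A A  =>  a a a a a A   (applied A -> a)
  Step 11: a a a a a A  =>  a a a a a A A   (applied A -> A A)
  Step 12: a a a a a A A  =>  a a a a a a A   (applied A -> a)
  Step 13: a a a a a a A  =>  a a a a a a a   (applied A -> a)
Final yield: a a a a a a a
Total rewrite steps: 13

13


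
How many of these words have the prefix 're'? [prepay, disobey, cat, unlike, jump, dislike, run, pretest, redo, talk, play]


Checking each word for prefix 're':
  'prepay' -> no (count: 0)
  'disobey' -> no (count: 0)
  'cat' -> no (count: 0)
  'unlike' -> no (count: 0)
  'jump' -> no (count: 0)
  'dislike' -> no (count: 0)
  'run' -> no (count: 0)
  'pretest' -> no (count: 0)
  'redo' -> YES, starts with 're' (count: 1)
  'talk' -> no (count: 1)
  'play' -> no (count: 1)
Total with prefix 're': 1

1


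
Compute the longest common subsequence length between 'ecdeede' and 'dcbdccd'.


DP table for LCS of 'ecdeede' and 'dcbdccd':
       d  c  b  d  c  c  d
    0  0  0  0  0  0  0  0
  e 0  0  0  0  0  0  0  0
  c 0  0  1  1  1  1  1  1
  d 0  1  1  1  2  2  2  2
  e 0  1  1  1  2  2  2  2
  e 0  1  1  1  2  2  2  2
  d 0  1  1  1  2  2  2  3
  e 0  1  1  1  2  2  2  3
LCS: 'cdd'
LCS length = 3

3


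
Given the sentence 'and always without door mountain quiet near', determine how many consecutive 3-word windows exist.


Word trigrams from [7] words:
  Trigram 1: (and always without)
  Trigram 2: (always without door)
  Trigram 3: (without door mountain)
  Trigram 4: (door mountain quiet)
  Trigram 5: (mountain quiet near)
Total word trigrams: 7 - 2 = 5

5


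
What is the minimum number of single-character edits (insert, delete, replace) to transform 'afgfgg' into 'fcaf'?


Building DP table for s1='afgfgg' (len 6) and s2='fcaf' (len 4):
       f  c  a  f
    0  1  2  3  4
  a 1  1  2  2  3
  f 2  1  2  3  2
  g 3  2  2  3  3
  f 4  3  3  3  3
  g 5  4  4  4  4
  g 6  5  5  5  5
Edit distance = dp[6][4] = 5

5


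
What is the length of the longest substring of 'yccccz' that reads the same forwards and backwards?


Scanning 'yccccz' for palindromic substrings.
Substring at positions 1-4: 'cccc'.
Check: reverse('cccc') = 'cccc' -> palindrome confirmed.
Neighbouring characters ('y' / 'z') break symmetry, so it cannot extend further.
No longer palindromic substring exists; longest length = 4

4


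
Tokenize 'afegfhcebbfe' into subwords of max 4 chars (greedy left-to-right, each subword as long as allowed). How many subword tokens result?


'afegfhcebbfe' has 12 characters.
Chunking with max size 4:
  Chunk 1: 'afeg' (positions 0-3)
  Chunk 2: 'fhce' (positions 4-7)
  Chunk 3: 'bbfe' (positions 8-11)
Total chunks: ceil(12 / 4) = 3

3


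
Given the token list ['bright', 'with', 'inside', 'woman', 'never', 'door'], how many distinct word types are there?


Listing all tokens and tracking unique types:
  Token 1: 'bright' -> NEW (unique so far: 1)
  Token 2: 'with' -> NEW (unique so far: 2)
  Token 3: 'inside' -> NEW (unique so far: 3)
  Token 4: 'woman' -> NEW (unique so far: 4)
  Token 5: 'never' -> NEW (unique so far: 5)
  Token 6: 'door' -> NEW (unique so far: 6)
Unique types: ('bright', 'door', 'inside', 'never', 'with', 'woman')
Vocabulary size: 6

6


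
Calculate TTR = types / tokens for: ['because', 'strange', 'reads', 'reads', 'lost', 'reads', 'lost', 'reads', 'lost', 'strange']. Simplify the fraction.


Tokens: 10
Unique types: ('because', 'lost', 'reads', 'strange') = 4
TTR = 4/10
Simplify: divide both by 2 -> 2/5
TTR = 2/5

2/5


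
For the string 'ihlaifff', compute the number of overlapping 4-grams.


String 'ihlaifff' has length L = 8.
Number of overlapping n-grams = L - n + 1
Substituting: 8 - 4 + 1 = 5

5


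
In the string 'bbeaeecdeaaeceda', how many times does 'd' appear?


Scanning 'bbeaeecdeaaeceda' for 'd':
  Position 7: 'd' -> MATCH (count: 1)
  Position 14: 'd' -> MATCH (count: 2)
Total occurrences of 'd': 2

2


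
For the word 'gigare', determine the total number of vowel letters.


Scanning each character of 'gigare':
  Position 1: 'g' -> consonant (running count: 0)
  Position 2: 'i' -> vowel (running count: 1)
  Position 3: 'g' -> consonant (running count: 1)
  Position 4: 'a' -> vowel (running count: 2)
  Position 5: 'r' -> consonant (running count: 2)
  Position 6: 'e' -> vowel (running count: 3)
Total vowels: 3

3


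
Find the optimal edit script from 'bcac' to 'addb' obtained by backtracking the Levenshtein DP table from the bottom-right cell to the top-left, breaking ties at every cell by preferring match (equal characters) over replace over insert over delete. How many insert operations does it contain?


Edit distance = 4. Backtracking from cell (4, 4) with preference match > replace > insert > delete,
then listing the resulting alignment 'bcac' -> 'addb' left to right:
  Step 1: replace b->a
  Step 2: replace c->d
  Step 3: replace a->d
  Step 4: replace c->b
Total insertions: 0

0


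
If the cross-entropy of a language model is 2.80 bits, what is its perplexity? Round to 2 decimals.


Perplexity formula: PP = 2^H
H = 2.80
PP = 2^2.80
Decompose: 2^2.80 = 2^2 * 2^0.80
2^2 = 4, 2^0.80 ~ 1.7411011
PP ~ 4 * 1.7411011 = 6.9644044
Rounded to 2 decimals: 6.96

6.96


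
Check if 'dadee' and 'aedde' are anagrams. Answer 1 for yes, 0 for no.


Sort characters of 'dadee': 'addee'
Sort characters of 'aedde': 'addee'
Sorted forms match -> they ARE anagrams
Result: 1

1


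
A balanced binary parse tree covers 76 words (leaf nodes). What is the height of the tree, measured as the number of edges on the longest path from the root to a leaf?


In a balanced binary tree with n leaves the deepest leaf is ceil(log2(n)) edges below the root.
log2(76) = 6.2479
ceil(6.2479) = 7
height (edges) = 7

7


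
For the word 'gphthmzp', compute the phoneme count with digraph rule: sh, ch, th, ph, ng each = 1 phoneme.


Parsing 'gphthmzp' greedily, digraphs first:
  'g' -> consonant phoneme (phonemes so far: 1)
  'ph' -> digraph (1 consonant phoneme) (phonemes so far: 2)
  'th' -> digraph (1 consonant phoneme) (phonemes so far: 3)
  'm' -> consonant phoneme (phonemes so far: 4)
  'z' -> consonant phoneme (phonemes so far: 5)
  'p' -> consonant phoneme (phonemes so far: 6)
Total phonemes: 6

6


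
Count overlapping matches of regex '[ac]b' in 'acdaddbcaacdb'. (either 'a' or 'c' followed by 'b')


Pattern: [ac]b means either 'a' or 'c' followed by 'b'.
Scanning 'acdaddbcaacdb' position-by-position:
  Pos 0: window 'ac' -> no
  Pos 1: window 'cd' -> no
  Pos 2: window 'da' -> no
  Pos 3: window 'ad' -> no
  Pos 4: window 'dd' -> no
  Pos 5: window 'db' -> no
  Pos 6: window 'bc' -> no
  Pos 7: window 'ca' -> no
  Pos 8: window 'aa' -> no
  Pos 9: window 'ac' -> no
  Pos 10: window 'cd' -> no
  Pos 11: window 'db' -> no
  Pos 12: window 'b' -> no
Total matches: 0

0


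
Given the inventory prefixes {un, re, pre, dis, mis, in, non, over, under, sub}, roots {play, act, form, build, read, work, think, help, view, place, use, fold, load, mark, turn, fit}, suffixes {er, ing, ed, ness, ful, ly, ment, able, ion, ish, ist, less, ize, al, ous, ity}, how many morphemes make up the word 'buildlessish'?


Segmenting 'buildlessish' against the inventory:
  'build' -> root (morpheme 1)
  'less' -> suffix (morpheme 2)
  'ish' -> suffix (morpheme 3)
Total morphemes: 3

3


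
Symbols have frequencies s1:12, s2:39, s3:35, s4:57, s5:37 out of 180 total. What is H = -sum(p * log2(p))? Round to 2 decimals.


Computing entropy H = -sum(p_i * log2(p_i)):
  s1: p = 12/180 = 0.0667, -p*log2(p) = 0.2605
  s2: p = 39/180 = 0.2167, -p*log2(p) = 0.4781
  s3: p = 35/180 = 0.1944, -p*log2(p) = 0.4594
  s4: p = 57/180 = 0.3167, -p*log2(p) = 0.5253
  s5: p = 37/180 = 0.2056, -p*log2(p) = 0.4692
H = sum of terms = 2.1925
Rounded to 2 decimals: 2.19

2.19


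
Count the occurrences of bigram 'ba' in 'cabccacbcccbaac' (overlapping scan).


Scanning 'cabccacbcccbaac' for bigram 'ba':
  Position 0: 'ca' -> no
  Position 1: 'ab' -> no
  Position 2: 'bc' -> no
  Position 3: 'cc' -> no
  Position 4: 'ca' -> no
  Position 5: 'ac' -> no
  Position 6: 'cb' -> no
  Position 7: 'bc' -> no
  Position 8: 'cc' -> no
  Position 9: 'cc' -> no
  Position 10: 'cb' -> no
  Position 11: 'ba' -> MATCH
  Position 12: 'aa' -> no
  Position 13: 'ac' -> no
Total matches: 1

1


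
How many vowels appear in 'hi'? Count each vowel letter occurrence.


Scanning each character of 'hi':
  Position 1: 'h' -> consonant (running count: 0)
  Position 2: 'i' -> vowel (running count: 1)
Total vowels: 1

1


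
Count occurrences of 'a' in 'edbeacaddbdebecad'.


Scanning 'edbeacaddbdebecad' for 'a':
  Position 4: 'a' -> MATCH (count: 1)
  Position 6: 'a' -> MATCH (count: 2)
  Position 15: 'a' -> MATCH (count: 3)
Total occurrences of 'a': 3

3


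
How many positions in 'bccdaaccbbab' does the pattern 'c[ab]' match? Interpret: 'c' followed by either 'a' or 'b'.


Pattern: c[ab] means 'c' followed by either 'a' or 'b'.
Scanning 'bccdaaccbbab' position-by-position:
  Pos 0: window 'bc' -> no
  Pos 1: window 'cc' -> no
  Pos 2: window 'cd' -> no
  Pos 3: window 'da' -> no
  Pos 4: window 'aa' -> no
  Pos 5: window 'ac' -> no
  Pos 6: window 'cc' -> no
  Pos 7: window 'cb' -> MATCH
  Pos 8: window 'bb' -> no
  Pos 9: window 'ba' -> no
  Pos 10: window 'ab' -> no
  Pos 11: window 'b' -> no
Total matches: 1

1


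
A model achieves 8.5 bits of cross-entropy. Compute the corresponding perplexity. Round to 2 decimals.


Perplexity formula: PP = 2^H
H = 8.5
PP = 2^8.5
Decompose: 2^8.5 = 2^8 * 2^0.5 = 2^8 * sqrt(2)
2^8 = 256, sqrt(2) ~ 1.4142136
PP ~ 256 * 1.4142136 = 362.0386816
Rounded to 2 decimals: 362.04

362.04


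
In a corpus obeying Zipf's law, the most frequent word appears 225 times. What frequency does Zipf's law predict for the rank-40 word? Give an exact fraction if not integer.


Zipf's law: freq(rank) = f1 / rank
f1 = 225, rank = 40
freq = 225 / 40
GCD(225, 40) = 5
Simplified: 45/8

45/8


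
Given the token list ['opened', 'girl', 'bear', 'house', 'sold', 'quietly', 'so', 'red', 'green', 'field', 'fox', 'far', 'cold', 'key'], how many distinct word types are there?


Listing all tokens and tracking unique types:
  Token 1: 'opened' -> NEW (unique so far: 1)
  Token 2: 'girl' -> NEW (unique so far: 2)
  Token 3: 'bear' -> NEW (unique so far: 3)
  Token 4: 'house' -> NEW (unique so far: 4)
  Token 5: 'sold' -> NEW (unique so far: 5)
  Token 6: 'quietly' -> NEW (unique so far: 6)
  Token 7: 'so' -> NEW (unique so far: 7)
  Token 8: 'red' -> NEW (unique so far: 8)
  Token 9: 'green' -> NEW (unique so far: 9)
  Token 10: 'field' -> NEW (unique so far: 10)
  Token 11: 'fox' -> NEW (unique so far: 11)
  Token 12: 'far' -> NEW (unique so far: 12)
  Token 13: 'cold' -> NEW (unique so far: 13)
  Token 14: 'key' -> NEW (unique so far: 14)
Unique types: ('bear', 'cold', 'far', 'field', 'fox', 'girl', 'green', 'house', 'key', 'opened', 'quietly', 'red', 'so', 'sold')
Vocabulary size: 14

14


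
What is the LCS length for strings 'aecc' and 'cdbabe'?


DP table for LCS of 'aecc' and 'cdbabe':
       c  d  b  a  b  e
    0  0  0  0  0  0  0
  a 0  0  0  0  1  1  1
  e 0  0  0  0  1  1  2
  c 0  1  1  1  1  1  2
  c 0  1  1  1  1  1  2
LCS: 'ae'
LCS length = 2

2


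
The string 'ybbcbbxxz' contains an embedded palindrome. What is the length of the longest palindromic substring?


Scanning 'ybbcbbxxz' for palindromic substrings.
Substring at positions 1-5: 'bbcbb'.
Check: reverse('bbcbb') = 'bbcbb' -> palindrome confirmed.
Neighbouring characters ('y' / 'x') break symmetry, so it cannot extend further.
No longer palindromic substring exists; longest length = 5

5


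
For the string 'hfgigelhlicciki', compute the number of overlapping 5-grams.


String 'hfgigelhlicciki' has length L = 15.
Number of overlapping n-grams = L - n + 1
Substituting: 15 - 5 + 1 = 11

11


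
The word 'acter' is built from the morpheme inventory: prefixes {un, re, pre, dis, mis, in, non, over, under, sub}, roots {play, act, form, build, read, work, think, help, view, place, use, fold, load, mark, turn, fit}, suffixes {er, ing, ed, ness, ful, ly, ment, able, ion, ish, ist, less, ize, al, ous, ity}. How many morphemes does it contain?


Segmenting 'acter' against the inventory:
  'act' -> root (morpheme 1)
  'er' -> suffix (morpheme 2)
Total morphemes: 2

2


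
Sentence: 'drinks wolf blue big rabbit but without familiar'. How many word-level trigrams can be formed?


Word trigrams from [8] words:
  Trigram 1: (drinks wolf blue)
  Trigram 2: (wolf blue big)
  Trigram 3: (blue big rabbit)
  Trigram 4: (big rabbit but)
  Trigram 5: (rabbit but without)
  Trigram 6: (but without familiar)
Total word trigrams: 8 - 2 = 6

6


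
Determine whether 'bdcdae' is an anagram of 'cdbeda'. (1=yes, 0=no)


Sort characters of 'bdcdae': 'abcdde'
Sort characters of 'cdbeda': 'abcdde'
Sorted forms match -> they ARE anagrams
Result: 1

1


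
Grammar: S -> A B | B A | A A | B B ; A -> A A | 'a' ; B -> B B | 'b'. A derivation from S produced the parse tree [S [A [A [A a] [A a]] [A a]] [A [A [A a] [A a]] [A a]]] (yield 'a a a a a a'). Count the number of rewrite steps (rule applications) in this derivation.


Every bracketed nonterminal node [X ...] in the tree is produced by exactly one rule application.
Reading the tree off as a leftmost derivation:
  Step 1: S  =>  A A   (applied S -> A A)
  Step 2: A A  =>  A A A   (applied A -> A A)
  Step 3: A A A  =>  A A A A   (applied A -> A A)
  Step 4: A A A A  =>  a A A A   (applied A -> a)
  Step 5: a A A A  =>  a a A A   (applied A -> a)
  Step 6: a a A A  =>  a a a A   (applied A -> a)
  Step 7: a a a A  =>  a a a A A   (applied A -> A A)
  Step 8: a a a A A  =>  a a a A A A   (applied A -> A A)
  Step 9: a a a A A A  =>  a a a a A A   (applied A -> a)
  Step 10: a a a a A A  =>  a a a a a A   (applied A -> a)
  Step 11: a a a a a A  =>  a a a a a a   (applied A -> a)
Final yield: a a a a a a
Total rewrite steps: 11

11


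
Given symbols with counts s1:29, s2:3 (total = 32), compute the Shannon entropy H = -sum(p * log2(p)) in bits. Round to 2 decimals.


Computing entropy H = -sum(p_i * log2(p_i)):
  s1: p = 29/32 = 0.9062, -p*log2(p) = 0.1287
  s2: p = 3/32 = 0.0938, -p*log2(p) = 0.3202
H = sum of terms = 0.4489
Rounded to 2 decimals: 0.45

0.45


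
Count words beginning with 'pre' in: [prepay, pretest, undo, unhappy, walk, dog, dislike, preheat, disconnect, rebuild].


Checking each word for prefix 'pre':
  'prepay' -> YES, starts with 'pre' (count: 1)
  'pretest' -> YES, starts with 'pre' (count: 2)
  'undo' -> no (count: 2)
  'unhappy' -> no (count: 2)
  'walk' -> no (count: 2)
  'dog' -> no (count: 2)
  'dislike' -> no (count: 2)
  'preheat' -> YES, starts with 'pre' (count: 3)
  'disconnect' -> no (count: 3)
  'rebuild' -> no (count: 3)
Total with prefix 'pre': 3

3


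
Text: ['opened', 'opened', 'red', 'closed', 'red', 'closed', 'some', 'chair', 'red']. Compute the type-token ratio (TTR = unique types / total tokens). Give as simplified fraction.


Tokens: 9
Unique types: ('chair', 'closed', 'opened', 'red', 'some') = 5
TTR = 5/9
Already in lowest terms.

5/9


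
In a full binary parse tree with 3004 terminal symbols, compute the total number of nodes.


Leaf nodes (terminals): 3004
Internal nodes = n - 1 = 3004 - 1 = 3003
Total = leaves + internal = 3004 + 3003 = 6007

6007


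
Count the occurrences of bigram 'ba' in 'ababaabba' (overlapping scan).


Scanning 'ababaabba' for bigram 'ba':
  Position 0: 'ab' -> no
  Position 1: 'ba' -> MATCH
  Position 2: 'ab' -> no
  Position 3: 'ba' -> MATCH
  Position 4: 'aa' -> no
  Position 5: 'ab' -> no
  Position 6: 'bb' -> no
  Position 7: 'ba' -> MATCH
Total matches: 3

3


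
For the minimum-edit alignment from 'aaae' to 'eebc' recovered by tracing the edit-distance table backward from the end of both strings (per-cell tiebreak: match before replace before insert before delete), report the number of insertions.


Edit distance = 4. Backtracking from cell (4, 4) with preference match > replace > insert > delete,
then listing the resulting alignment 'aaae' -> 'eebc' left to right:
  Step 1: replace a->e
  Step 2: replace a->e
  Step 3: replace a->b
  Step 4: replace e->c
Total insertions: 0

0


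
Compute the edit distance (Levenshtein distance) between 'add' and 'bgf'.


Building DP table for s1='add' (len 3) and s2='bgf' (len 3):
       b  g  f
    0  1  2  3
  a 1  1  2  3
  d 2  2  2  3
  d 3  3  3  3
Edit distance = dp[3][3] = 3

3


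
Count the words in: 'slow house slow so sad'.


Counting words by splitting on spaces:
  Word 1: 'slow'
  Word 2: 'house'
  Word 3: 'slow'
  Word 4: 'so'
  Word 5: 'sad'
Total words: 5

5


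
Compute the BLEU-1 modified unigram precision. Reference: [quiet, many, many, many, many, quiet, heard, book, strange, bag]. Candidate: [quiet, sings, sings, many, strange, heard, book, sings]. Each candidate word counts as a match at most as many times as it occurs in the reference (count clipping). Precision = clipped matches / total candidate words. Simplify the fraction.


Reference word counts: {'bag': 1, 'book': 1, 'heard': 1, 'many': 4, 'quiet': 2, 'strange': 1}
Checking each candidate word (with clipping):
  'quiet' -> in reference (ref count 2, used 1/2) -> match (matches: 1)
  'sings' -> not in reference -> no match (matches: 1)
  'sings' -> not in reference -> no match (matches: 1)
  'many' -> in reference (ref count 4, used 1/4) -> match (matches: 2)
  'strange' -> in reference (ref count 1, used 1/1) -> match (matches: 3)
  'heard' -> in reference (ref count 1, used 1/1) -> match (matches: 4)
  'book' -> in reference (ref count 1, used 1/1) -> match (matches: 5)
  'sings' -> not in reference -> no match (matches: 5)
Clipped matches: 5, Candidate length: 8
Precision = 5/8

5/8
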